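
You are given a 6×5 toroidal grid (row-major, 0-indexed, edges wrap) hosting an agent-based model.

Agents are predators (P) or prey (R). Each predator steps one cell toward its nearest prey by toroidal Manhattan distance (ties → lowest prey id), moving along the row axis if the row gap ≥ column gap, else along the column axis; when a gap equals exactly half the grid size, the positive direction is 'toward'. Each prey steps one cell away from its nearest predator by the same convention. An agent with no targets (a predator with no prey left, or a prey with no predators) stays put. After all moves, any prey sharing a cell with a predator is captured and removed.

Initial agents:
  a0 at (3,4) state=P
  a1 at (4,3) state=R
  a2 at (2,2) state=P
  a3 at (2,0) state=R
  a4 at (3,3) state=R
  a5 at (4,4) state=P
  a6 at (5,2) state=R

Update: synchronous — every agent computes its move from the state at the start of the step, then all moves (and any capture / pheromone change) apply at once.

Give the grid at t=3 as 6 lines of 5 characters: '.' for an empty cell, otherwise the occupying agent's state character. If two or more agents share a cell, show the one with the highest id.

.P...
.....
.....
RP...
RP...
R....

t=1: a0@(3,3):P a1@(4,2):R a2@(2,1):P a3@(1,0):R a4@(3,2):R a5@(4,3):P a6@(4,2):R
t=2: a0@(3,2):P a1@(4,1):R a2@(1,1):P a3@(0,0):R a4@(3,1):R a5@(4,2):P a6@(4,1):R
t=3: a0@(3,1):P a1@(4,0):R a2@(0,1):P a3@(5,0):R a4@(3,0):R a5@(4,1):P a6@(4,0):R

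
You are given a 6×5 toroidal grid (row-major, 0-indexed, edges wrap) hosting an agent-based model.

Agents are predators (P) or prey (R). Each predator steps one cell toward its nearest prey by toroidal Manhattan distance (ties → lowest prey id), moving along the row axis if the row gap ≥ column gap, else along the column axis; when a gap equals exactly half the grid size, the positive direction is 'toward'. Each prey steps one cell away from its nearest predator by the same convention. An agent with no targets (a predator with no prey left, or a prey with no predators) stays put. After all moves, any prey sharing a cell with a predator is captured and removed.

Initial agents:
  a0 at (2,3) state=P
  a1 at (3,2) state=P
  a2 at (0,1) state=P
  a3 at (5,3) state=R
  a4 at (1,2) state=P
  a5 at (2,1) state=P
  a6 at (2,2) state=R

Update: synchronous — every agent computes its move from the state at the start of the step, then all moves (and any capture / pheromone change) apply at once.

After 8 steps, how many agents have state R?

2

t=1: a0@(2,2):P a1@(2,2):P a2@(0,2):P a3@(4,3):R a4@(2,2):P a5@(2,2):P a6@(2,1):R
t=2: a0@(2,1):P a1@(2,1):P a2@(5,2):P a3@(5,3):R a4@(2,1):P a5@(2,1):P a6@(2,0):R
t=3: a0@(2,0):P a1@(2,0):P a2@(5,3):P a3@(5,4):R a4@(2,0):P a5@(2,0):P a6@(2,4):R
t=4: a0@(2,4):P a1@(2,4):P a2@(5,4):P a3@(5,0):R a4@(2,4):P a5@(2,4):P a6@(2,3):R
t=5: a0@(2,3):P a1@(2,3):P a2@(5,0):P a3@(5,1):R a4@(2,3):P a5@(2,3):P a6@(2,2):R
t=6: a0@(2,2):P a1@(2,2):P a2@(5,1):P a3@(5,2):R a4@(2,2):P a5@(2,2):P a6@(2,1):R
t=7: a0@(2,1):P a1@(2,1):P a2@(5,2):P a3@(5,3):R a4@(2,1):P a5@(2,1):P a6@(2,0):R
t=8: a0@(2,0):P a1@(2,0):P a2@(5,3):P a3@(5,4):R a4@(2,0):P a5@(2,0):P a6@(2,4):R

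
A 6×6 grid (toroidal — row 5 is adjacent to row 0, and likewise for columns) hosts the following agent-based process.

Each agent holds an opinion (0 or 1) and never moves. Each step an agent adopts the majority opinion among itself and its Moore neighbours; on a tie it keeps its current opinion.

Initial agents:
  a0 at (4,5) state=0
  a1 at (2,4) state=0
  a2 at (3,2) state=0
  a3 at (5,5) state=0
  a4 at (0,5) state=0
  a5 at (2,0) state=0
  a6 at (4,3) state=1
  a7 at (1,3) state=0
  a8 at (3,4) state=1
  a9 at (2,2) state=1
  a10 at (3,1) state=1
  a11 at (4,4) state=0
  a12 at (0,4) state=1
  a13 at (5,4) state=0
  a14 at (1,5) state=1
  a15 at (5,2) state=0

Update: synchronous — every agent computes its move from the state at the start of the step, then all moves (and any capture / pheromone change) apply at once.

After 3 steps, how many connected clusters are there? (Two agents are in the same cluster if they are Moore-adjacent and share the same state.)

t=1: a0@(4,5):0 a1@(2,4):0 a2@(3,2):1 a3@(5,5):0 a4@(0,5):0 a5@(2,0):1 a6@(4,3):0 a7@(1,3):0 a8@(3,4):0 a9@(2,2):1 a10@(3,1):1 a11@(4,4):0 a12@(0,4):0 a13@(5,4):0 a14@(1,5):0 a15@(5,2):0
t=2: (unchanged — steady state)

2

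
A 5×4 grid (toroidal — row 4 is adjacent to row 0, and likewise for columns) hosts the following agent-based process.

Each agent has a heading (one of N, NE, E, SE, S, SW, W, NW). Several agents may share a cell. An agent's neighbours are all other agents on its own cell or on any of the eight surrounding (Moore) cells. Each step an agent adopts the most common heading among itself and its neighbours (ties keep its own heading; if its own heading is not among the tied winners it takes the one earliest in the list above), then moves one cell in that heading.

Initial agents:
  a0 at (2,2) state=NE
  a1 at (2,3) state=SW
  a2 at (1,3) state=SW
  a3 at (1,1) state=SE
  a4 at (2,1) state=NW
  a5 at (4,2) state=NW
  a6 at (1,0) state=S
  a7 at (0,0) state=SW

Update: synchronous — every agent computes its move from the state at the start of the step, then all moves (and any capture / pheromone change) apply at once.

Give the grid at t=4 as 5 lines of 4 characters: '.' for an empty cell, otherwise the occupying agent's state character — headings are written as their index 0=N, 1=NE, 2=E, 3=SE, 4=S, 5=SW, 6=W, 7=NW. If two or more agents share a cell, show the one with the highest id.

5..5
..55
....
....
55..

t=1: a0@(3,1):SW a1@(3,2):SW a2@(2,2):SW a3@(2,2):SE a4@(1,0):NW a5@(3,1):NW a6@(2,3):SW a7@(1,3):SW
t=2: a0@(4,0):SW a1@(4,1):SW a2@(3,1):SW a3@(3,1):SW a4@(2,3):SW a5@(4,0):SW a6@(3,2):SW a7@(2,2):SW
t=3: a0@(0,3):SW a1@(0,0):SW a2@(4,0):SW a3@(4,0):SW a4@(3,2):SW a5@(0,3):SW a6@(4,1):SW a7@(3,1):SW
t=4: a0@(1,2):SW a1@(1,3):SW a2@(0,3):SW a3@(0,3):SW a4@(4,1):SW a5@(1,2):SW a6@(0,0):SW a7@(4,0):SW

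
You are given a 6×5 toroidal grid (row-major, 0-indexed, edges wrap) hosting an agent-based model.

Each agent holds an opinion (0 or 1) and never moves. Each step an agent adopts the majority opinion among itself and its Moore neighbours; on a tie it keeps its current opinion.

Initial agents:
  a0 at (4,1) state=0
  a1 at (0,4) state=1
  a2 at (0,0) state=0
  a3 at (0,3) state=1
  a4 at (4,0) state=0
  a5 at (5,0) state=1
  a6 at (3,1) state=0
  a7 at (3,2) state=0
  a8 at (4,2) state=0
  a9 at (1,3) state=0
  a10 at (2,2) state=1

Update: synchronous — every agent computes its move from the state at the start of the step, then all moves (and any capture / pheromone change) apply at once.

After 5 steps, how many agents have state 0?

t=1: a0@(4,1):0 a1@(0,4):1 a2@(0,0):1 a3@(0,3):1 a4@(4,0):0 a5@(5,0):0 a6@(3,1):0 a7@(3,2):0 a8@(4,2):0 a9@(1,3):1 a10@(2,2):0
t=2: (unchanged — steady state)

7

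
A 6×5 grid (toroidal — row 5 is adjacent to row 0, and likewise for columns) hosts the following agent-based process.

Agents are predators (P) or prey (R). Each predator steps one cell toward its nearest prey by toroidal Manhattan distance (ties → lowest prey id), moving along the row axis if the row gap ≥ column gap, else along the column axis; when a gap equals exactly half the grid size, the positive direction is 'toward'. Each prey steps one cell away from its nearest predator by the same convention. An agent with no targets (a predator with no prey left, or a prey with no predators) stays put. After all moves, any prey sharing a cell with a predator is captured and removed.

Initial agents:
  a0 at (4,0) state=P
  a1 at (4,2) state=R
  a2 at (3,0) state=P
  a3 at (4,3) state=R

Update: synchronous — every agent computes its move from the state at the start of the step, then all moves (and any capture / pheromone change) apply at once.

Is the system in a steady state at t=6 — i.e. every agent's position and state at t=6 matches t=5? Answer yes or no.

no

t=1: a0@(4,1):P a1@(4,3):R a2@(3,1):P a3@(4,2):R
t=2: a0@(4,2):P a1@(4,4):R a2@(4,1):P a3@(4,3):R
t=3: a0@(4,3):P a2@(4,0):P a3@(4,4):R
t=4: a0@(4,4):P a2@(4,4):P a3@(4,0):R
t=5: a0@(4,0):P a2@(4,0):P a3@(4,1):R
t=6: a0@(4,1):P a2@(4,1):P a3@(4,2):R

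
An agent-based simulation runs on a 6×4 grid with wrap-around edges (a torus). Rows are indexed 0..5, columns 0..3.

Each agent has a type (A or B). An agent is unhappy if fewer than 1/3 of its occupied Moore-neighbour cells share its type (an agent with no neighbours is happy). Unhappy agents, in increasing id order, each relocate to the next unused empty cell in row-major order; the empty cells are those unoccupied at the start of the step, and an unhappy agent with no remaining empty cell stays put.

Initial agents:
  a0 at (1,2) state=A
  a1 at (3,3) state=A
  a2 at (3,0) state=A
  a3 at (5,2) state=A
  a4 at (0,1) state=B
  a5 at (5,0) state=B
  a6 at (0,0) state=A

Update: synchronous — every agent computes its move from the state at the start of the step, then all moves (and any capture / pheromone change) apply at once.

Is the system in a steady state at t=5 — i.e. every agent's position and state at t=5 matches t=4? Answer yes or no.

yes

t=1: a0@(0,2):A a1@(3,3):A a2@(3,0):A a3@(0,3):A a4@(1,0):B a5@(5,0):B a6@(1,1):A
t=2: a0@(0,2):A a1@(3,3):A a2@(3,0):A a3@(0,3):A a4@(0,0):B a5@(0,1):B a6@(1,1):A
t=3: (unchanged — steady state)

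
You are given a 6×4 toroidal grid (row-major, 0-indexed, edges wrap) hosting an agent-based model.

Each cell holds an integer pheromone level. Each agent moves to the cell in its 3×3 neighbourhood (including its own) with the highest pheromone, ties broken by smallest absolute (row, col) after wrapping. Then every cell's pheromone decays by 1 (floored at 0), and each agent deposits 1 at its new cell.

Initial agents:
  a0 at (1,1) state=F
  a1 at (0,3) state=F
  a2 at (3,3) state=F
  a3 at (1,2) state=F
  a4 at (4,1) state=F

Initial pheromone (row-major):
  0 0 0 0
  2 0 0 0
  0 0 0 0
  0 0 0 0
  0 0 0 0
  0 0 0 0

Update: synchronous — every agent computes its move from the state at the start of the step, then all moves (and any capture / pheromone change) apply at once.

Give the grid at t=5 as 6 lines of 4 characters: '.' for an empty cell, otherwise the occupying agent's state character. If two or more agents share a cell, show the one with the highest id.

....
F...
....
....
....
....

t=1: a0@(1,0) a1@(1,0) a2@(2,0) a3@(0,1) a4@(3,0) | pheromone: 0 1 0 0 / 3 0 0 0 / 1 0 0 0 / 1 0 0 0 / 0 0 0 0 / 0 0 0 0
t=2: a0@(1,0) a1@(1,0) a2@(1,0) a3@(1,0) a4@(2,0) | pheromone: 0 0 0 0 / 6 0 0 0 / 1 0 0 0 / 0 0 0 0 / 0 0 0 0 / 0 0 0 0
t=3: a0@(1,0) a1@(1,0) a2@(1,0) a3@(1,0) a4@(1,0) | pheromone: 0 0 0 0 / 10 0 0 0 / 0 0 0 0 / 0 0 0 0 / 0 0 0 0 / 0 0 0 0
t=4: a0@(1,0) a1@(1,0) a2@(1,0) a3@(1,0) a4@(1,0) | pheromone: 0 0 0 0 / 14 0 0 0 / 0 0 0 0 / 0 0 0 0 / 0 0 0 0 / 0 0 0 0
t=5: a0@(1,0) a1@(1,0) a2@(1,0) a3@(1,0) a4@(1,0) | pheromone: 0 0 0 0 / 18 0 0 0 / 0 0 0 0 / 0 0 0 0 / 0 0 0 0 / 0 0 0 0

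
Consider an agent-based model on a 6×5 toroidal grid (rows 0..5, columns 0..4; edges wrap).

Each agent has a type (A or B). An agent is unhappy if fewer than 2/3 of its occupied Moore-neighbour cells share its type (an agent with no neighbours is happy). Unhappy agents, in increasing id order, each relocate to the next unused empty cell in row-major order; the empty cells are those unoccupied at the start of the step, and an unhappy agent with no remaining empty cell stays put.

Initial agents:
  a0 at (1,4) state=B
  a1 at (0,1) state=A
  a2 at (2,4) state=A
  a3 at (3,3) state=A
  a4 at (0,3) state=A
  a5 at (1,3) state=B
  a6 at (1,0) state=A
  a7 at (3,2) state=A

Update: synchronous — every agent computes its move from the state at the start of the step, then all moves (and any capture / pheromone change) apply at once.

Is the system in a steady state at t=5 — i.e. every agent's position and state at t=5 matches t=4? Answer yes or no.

t=1: a0@(0,0):B a1@(0,1):A a2@(0,2):A a3@(3,3):A a4@(0,4):A a5@(1,1):B a6@(1,0):A a7@(3,2):A
t=2: a0@(0,3):B a1@(1,2):A a2@(1,3):A a3@(3,3):A a4@(1,4):A a5@(2,0):B a6@(2,1):A a7@(3,2):A
t=3: a0@(0,0):B a1@(1,2):A a2@(1,3):A a3@(3,3):A a4@(0,1):A a5@(0,2):B a6@(2,1):A a7@(3,2):A
t=4: a0@(0,3):B a1@(1,2):A a2@(0,4):A a3@(3,3):A a4@(1,0):A a5@(1,1):B a6@(2,1):A a7@(3,2):A
t=5: a0@(0,0):B a1@(0,1):A a2@(0,2):A a3@(3,3):A a4@(1,0):A a5@(1,3):B a6@(2,1):A a7@(3,2):A

no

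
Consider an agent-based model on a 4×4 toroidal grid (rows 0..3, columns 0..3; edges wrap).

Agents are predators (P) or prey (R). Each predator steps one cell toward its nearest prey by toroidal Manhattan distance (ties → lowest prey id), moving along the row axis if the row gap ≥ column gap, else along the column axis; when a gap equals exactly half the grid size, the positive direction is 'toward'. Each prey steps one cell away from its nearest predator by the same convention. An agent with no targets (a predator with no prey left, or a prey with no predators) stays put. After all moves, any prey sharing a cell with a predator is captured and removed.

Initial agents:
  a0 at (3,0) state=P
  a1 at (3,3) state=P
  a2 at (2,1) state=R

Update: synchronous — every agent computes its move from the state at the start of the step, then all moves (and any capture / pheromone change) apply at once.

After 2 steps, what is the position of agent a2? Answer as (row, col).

(0, 1)

t=1: a0@(2,0):P a1@(3,0):P a2@(1,1):R
t=2: a0@(1,0):P a1@(0,0):P a2@(0,1):R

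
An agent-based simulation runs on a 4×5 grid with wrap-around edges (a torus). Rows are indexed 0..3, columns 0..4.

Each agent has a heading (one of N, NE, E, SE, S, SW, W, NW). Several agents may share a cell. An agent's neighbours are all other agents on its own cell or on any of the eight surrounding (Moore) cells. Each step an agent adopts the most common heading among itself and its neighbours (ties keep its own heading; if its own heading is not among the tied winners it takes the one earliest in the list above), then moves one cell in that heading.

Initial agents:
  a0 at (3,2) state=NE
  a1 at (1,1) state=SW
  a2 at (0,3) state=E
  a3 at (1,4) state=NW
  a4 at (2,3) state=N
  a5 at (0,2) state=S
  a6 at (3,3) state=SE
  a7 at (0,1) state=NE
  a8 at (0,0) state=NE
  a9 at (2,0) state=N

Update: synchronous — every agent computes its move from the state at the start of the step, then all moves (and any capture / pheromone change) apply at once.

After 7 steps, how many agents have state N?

t=1: a0@(2,3):NE a1@(0,2):NE a2@(0,4):E a3@(0,4):N a4@(1,3):N a5@(3,3):NE a6@(0,4):SE a7@(3,2):NE a8@(3,1):NE a9@(1,0):N
t=2: a0@(1,4):NE a1@(3,3):NE a2@(3,4):N a3@(3,4):N a4@(0,3):N a5@(2,4):NE a6@(3,4):N a7@(2,3):NE a8@(2,2):NE a9@(0,0):N
t=3: a0@(0,0):NE a1@(2,4):NE a2@(2,4):N a3@(2,4):N a4@(3,3):N a5@(1,0):NE a6@(2,4):N a7@(1,4):NE a8@(1,3):NE a9@(3,0):N
t=4: a0@(3,1):NE a1@(1,4):N a2@(1,4):N a3@(1,4):N a4@(2,3):N a5@(0,1):NE a6@(1,4):N a7@(0,0):NE a8@(0,4):NE a9@(2,0):N
t=5: a0@(2,2):NE a1@(0,4):N a2@(0,4):N a3@(0,4):N a4@(1,3):N a5@(3,2):NE a6@(0,4):N a7@(3,1):NE a8@(3,4):N a9@(1,0):N
t=6: a0@(1,3):NE a1@(3,4):N a2@(3,4):N a3@(3,4):N a4@(0,3):N a5@(2,3):NE a6@(3,4):N a7@(2,2):NE a8@(2,4):N a9@(0,0):N
t=7: a0@(0,4):NE a1@(2,4):N a2@(2,4):N a3@(2,4):N a4@(3,3):N a5@(1,3):N a6@(2,4):N a7@(1,3):NE a8@(1,4):N a9@(3,0):N

8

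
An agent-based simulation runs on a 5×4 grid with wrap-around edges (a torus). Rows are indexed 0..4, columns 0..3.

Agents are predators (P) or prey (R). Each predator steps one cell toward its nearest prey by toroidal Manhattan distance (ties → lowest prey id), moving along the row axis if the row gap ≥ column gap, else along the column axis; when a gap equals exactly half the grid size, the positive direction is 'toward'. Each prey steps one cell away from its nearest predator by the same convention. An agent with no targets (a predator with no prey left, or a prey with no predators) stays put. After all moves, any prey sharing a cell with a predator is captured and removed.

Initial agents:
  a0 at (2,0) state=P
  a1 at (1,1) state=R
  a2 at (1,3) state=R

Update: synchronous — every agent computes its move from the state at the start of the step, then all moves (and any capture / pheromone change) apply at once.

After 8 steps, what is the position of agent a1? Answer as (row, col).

t=1: a0@(1,0):P a1@(0,1):R a2@(0,3):R
t=2: a0@(0,0):P a1@(4,1):R a2@(4,3):R
t=3: a0@(4,0):P a1@(3,1):R a2@(3,3):R
t=4: a0@(3,0):P a1@(2,1):R a2@(2,3):R
t=5: a0@(2,0):P a1@(1,1):R a2@(1,3):R
t=6: a0@(1,0):P a1@(0,1):R a2@(0,3):R
t=7: a0@(0,0):P a1@(4,1):R a2@(4,3):R
t=8: a0@(4,0):P a1@(3,1):R a2@(3,3):R

(3, 1)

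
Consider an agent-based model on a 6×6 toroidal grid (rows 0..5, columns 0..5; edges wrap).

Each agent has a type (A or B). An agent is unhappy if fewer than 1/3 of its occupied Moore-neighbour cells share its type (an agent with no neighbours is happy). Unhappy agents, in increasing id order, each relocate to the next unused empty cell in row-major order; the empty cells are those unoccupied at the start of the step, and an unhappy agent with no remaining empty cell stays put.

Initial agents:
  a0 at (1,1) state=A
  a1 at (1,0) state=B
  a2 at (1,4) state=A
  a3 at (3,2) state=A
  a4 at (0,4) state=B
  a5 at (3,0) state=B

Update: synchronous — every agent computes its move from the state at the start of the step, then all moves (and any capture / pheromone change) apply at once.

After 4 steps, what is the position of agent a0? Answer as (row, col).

t=1: a0@(0,0):A a1@(0,1):B a2@(0,2):A a3@(3,2):A a4@(0,3):B a5@(3,0):B
t=2: a0@(0,4):A a1@(0,5):B a2@(1,0):A a3@(3,2):A a4@(1,1):B a5@(3,0):B
t=3: a0@(0,0):A a1@(0,1):B a2@(0,2):A a3@(3,2):A a4@(0,3):B a5@(3,0):B
t=4: a0@(0,4):A a1@(0,5):B a2@(1,0):A a3@(3,2):A a4@(1,1):B a5@(3,0):B

(0, 4)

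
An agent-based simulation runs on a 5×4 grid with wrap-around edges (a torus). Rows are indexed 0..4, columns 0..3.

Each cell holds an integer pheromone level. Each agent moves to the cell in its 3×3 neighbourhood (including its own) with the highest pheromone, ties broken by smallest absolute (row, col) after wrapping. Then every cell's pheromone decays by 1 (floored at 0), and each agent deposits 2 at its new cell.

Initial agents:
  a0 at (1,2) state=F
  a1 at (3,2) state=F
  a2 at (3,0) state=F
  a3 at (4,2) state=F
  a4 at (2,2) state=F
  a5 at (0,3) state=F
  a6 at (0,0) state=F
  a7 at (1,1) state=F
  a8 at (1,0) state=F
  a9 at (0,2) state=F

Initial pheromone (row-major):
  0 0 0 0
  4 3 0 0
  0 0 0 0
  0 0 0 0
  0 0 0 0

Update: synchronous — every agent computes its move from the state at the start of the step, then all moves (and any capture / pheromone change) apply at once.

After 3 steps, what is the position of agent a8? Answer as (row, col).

(1, 0)

t=1: a0@(1,1) a1@(2,1) a2@(2,0) a3@(0,1) a4@(1,1) a5@(1,0) a6@(1,0) a7@(1,0) a8@(1,0) a9@(1,1) | pheromone: 0 2 0 0 / 11 8 0 0 / 2 2 0 0 / 0 0 0 0 / 0 0 0 0
t=2: a0@(1,0) a1@(1,0) a2@(1,0) a3@(1,0) a4@(1,0) a5@(1,0) a6@(1,0) a7@(1,0) a8@(1,0) a9@(1,0) | pheromone: 0 1 0 0 / 30 7 0 0 / 1 1 0 0 / 0 0 0 0 / 0 0 0 0
t=3: a0@(1,0) a1@(1,0) a2@(1,0) a3@(1,0) a4@(1,0) a5@(1,0) a6@(1,0) a7@(1,0) a8@(1,0) a9@(1,0) | pheromone: 0 0 0 0 / 49 6 0 0 / 0 0 0 0 / 0 0 0 0 / 0 0 0 0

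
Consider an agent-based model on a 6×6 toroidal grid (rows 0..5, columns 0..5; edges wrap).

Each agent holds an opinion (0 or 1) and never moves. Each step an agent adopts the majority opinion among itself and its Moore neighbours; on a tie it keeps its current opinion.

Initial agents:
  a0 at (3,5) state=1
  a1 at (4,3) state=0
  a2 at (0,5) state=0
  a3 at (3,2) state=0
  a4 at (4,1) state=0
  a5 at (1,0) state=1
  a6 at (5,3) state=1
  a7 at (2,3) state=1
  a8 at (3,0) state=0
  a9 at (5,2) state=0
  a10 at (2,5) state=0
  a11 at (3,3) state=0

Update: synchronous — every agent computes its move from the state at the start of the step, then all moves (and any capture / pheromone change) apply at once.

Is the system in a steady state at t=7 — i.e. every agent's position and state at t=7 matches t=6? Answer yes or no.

t=1: a0@(3,5):0 a1@(4,3):0 a2@(0,5):0 a3@(3,2):0 a4@(4,1):0 a5@(1,0):0 a6@(5,3):0 a7@(2,3):0 a8@(3,0):0 a9@(5,2):0 a10@(2,5):0 a11@(3,3):0
t=2: (unchanged — steady state)

yes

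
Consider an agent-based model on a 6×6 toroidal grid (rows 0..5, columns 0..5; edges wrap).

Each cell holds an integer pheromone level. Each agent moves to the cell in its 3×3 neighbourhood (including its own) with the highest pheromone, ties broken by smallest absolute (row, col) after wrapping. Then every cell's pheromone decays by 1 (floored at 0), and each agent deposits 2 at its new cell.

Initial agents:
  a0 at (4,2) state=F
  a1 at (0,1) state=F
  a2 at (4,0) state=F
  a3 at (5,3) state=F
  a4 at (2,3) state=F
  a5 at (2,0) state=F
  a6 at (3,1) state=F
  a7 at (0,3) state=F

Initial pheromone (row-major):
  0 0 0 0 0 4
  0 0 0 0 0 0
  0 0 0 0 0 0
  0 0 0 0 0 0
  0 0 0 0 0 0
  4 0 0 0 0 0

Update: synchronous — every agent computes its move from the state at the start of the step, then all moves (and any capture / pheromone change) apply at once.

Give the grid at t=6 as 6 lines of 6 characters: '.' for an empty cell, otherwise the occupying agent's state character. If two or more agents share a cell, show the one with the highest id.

..F...
......
......
......
......
F.....

t=1: a0@(3,1) a1@(5,0) a2@(5,0) a3@(0,2) a4@(1,2) a5@(1,0) a6@(2,0) a7@(0,2) | pheromone: 0 0 4 0 0 3 / 2 0 2 0 0 0 / 2 0 0 0 0 0 / 0 2 0 0 0 0 / 0 0 0 0 0 0 / 7 0 0 0 0 0
t=2: a0@(2,0) a1@(5,0) a2@(5,0) a3@(0,2) a4@(0,2) a5@(0,5) a6@(1,0) a7@(0,2) | pheromone: 0 0 9 0 0 4 / 3 0 1 0 0 0 / 3 0 0 0 0 0 / 0 1 0 0 0 0 / 0 0 0 0 0 0 / 10 0 0 0 0 0
t=3: a0@(1,0) a1@(5,0) a2@(5,0) a3@(0,2) a4@(0,2) a5@(5,0) a6@(0,5) a7@(0,2) | pheromone: 0 0 14 0 0 5 / 4 0 0 0 0 0 / 2 0 0 0 0 0 / 0 0 0 0 0 0 / 0 0 0 0 0 0 / 15 0 0 0 0 0
t=4: a0@(0,5) a1@(5,0) a2@(5,0) a3@(0,2) a4@(0,2) a5@(5,0) a6@(5,0) a7@(0,2) | pheromone: 0 0 19 0 0 6 / 3 0 0 0 0 0 / 1 0 0 0 0 0 / 0 0 0 0 0 0 / 0 0 0 0 0 0 / 22 0 0 0 0 0
t=5: a0@(5,0) a1@(5,0) a2@(5,0) a3@(0,2) a4@(0,2) a5@(5,0) a6@(5,0) a7@(0,2) | pheromone: 0 0 24 0 0 5 / 2 0 0 0 0 0 / 0 0 0 0 0 0 / 0 0 0 0 0 0 / 0 0 0 0 0 0 / 31 0 0 0 0 0
t=6: a0@(5,0) a1@(5,0) a2@(5,0) a3@(0,2) a4@(0,2) a5@(5,0) a6@(5,0) a7@(0,2) | pheromone: 0 0 29 0 0 4 / 1 0 0 0 0 0 / 0 0 0 0 0 0 / 0 0 0 0 0 0 / 0 0 0 0 0 0 / 40 0 0 0 0 0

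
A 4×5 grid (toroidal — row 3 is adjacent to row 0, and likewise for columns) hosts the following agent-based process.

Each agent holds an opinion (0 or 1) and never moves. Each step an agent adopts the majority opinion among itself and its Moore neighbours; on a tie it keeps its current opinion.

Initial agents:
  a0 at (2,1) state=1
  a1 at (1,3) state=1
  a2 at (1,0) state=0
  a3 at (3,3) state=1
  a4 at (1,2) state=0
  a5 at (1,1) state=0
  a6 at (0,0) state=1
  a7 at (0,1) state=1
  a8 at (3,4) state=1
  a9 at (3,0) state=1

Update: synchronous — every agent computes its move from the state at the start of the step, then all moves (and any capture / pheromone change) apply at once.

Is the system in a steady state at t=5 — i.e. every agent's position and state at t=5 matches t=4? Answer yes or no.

t=1: a0@(2,1):0 a1@(1,3):1 a2@(1,0):1 a3@(3,3):1 a4@(1,2):1 a5@(1,1):0 a6@(0,0):1 a7@(0,1):1 a8@(3,4):1 a9@(3,0):1
t=2: a0@(2,1):1 a1@(1,3):1 a2@(1,0):1 a3@(3,3):1 a4@(1,2):1 a5@(1,1):1 a6@(0,0):1 a7@(0,1):1 a8@(3,4):1 a9@(3,0):1
t=3: (unchanged — steady state)

yes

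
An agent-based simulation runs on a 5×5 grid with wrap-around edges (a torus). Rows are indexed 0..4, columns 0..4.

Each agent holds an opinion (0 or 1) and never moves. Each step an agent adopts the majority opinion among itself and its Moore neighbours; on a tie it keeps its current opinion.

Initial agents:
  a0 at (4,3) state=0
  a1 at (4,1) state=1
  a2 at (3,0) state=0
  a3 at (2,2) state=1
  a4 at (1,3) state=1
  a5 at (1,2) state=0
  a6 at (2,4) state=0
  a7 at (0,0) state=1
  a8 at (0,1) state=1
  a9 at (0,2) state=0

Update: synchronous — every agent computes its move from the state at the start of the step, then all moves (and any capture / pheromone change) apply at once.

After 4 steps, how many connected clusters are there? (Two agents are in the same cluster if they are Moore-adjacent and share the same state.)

2

t=1: a0@(4,3):0 a1@(4,1):1 a2@(3,0):0 a3@(2,2):1 a4@(1,3):0 a5@(1,2):1 a6@(2,4):0 a7@(0,0):1 a8@(0,1):1 a9@(0,2):0
t=2: (unchanged — steady state)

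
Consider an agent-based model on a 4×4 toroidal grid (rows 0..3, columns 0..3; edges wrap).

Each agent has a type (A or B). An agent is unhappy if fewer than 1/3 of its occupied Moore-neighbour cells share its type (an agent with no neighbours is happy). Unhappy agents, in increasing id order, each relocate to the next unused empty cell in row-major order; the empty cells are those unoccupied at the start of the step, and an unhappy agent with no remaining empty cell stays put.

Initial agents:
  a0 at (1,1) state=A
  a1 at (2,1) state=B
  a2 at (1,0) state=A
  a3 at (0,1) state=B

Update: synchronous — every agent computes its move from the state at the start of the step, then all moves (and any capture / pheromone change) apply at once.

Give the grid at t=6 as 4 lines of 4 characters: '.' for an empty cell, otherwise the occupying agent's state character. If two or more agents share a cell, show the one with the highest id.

.B.B
AA..
....
....

t=1: a0@(1,1):A a1@(0,0):B a2@(1,0):A a3@(0,2):B
t=2: a0@(1,1):A a1@(0,1):B a2@(1,0):A a3@(0,3):B
t=3: a0@(1,1):A a1@(0,0):B a2@(1,0):A a3@(0,2):B
t=4: a0@(1,1):A a1@(0,1):B a2@(1,0):A a3@(0,3):B
t=5: a0@(1,1):A a1@(0,0):B a2@(1,0):A a3@(0,2):B
t=6: a0@(1,1):A a1@(0,1):B a2@(1,0):A a3@(0,3):B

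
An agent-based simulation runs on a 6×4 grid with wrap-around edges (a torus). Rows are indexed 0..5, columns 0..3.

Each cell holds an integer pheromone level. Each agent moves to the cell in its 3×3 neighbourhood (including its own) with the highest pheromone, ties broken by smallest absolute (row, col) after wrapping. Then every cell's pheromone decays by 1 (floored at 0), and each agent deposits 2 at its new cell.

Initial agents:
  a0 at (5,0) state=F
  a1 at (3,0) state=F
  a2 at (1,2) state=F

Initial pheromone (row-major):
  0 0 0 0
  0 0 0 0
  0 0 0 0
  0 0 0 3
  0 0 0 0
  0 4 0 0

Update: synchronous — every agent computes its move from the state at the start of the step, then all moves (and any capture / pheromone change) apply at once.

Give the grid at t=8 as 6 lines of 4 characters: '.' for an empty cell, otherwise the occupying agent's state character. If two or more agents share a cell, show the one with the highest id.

....
....
....
...F
....
.F..

t=1: a0@(5,1) a1@(3,3) a2@(0,1) | pheromone: 0 2 0 0 / 0 0 0 0 / 0 0 0 0 / 0 0 0 4 / 0 0 0 0 / 0 5 0 0
t=2: a0@(5,1) a1@(3,3) a2@(5,1) | pheromone: 0 1 0 0 / 0 0 0 0 / 0 0 0 0 / 0 0 0 5 / 0 0 0 0 / 0 8 0 0
t=3: a0@(5,1) a1@(3,3) a2@(5,1) | pheromone: 0 0 0 0 / 0 0 0 0 / 0 0 0 0 / 0 0 0 6 / 0 0 0 0 / 0 11 0 0
t=4: a0@(5,1) a1@(3,3) a2@(5,1) | pheromone: 0 0 0 0 / 0 0 0 0 / 0 0 0 0 / 0 0 0 7 / 0 0 0 0 / 0 14 0 0
t=5: a0@(5,1) a1@(3,3) a2@(5,1) | pheromone: 0 0 0 0 / 0 0 0 0 / 0 0 0 0 / 0 0 0 8 / 0 0 0 0 / 0 17 0 0
t=6: a0@(5,1) a1@(3,3) a2@(5,1) | pheromone: 0 0 0 0 / 0 0 0 0 / 0 0 0 0 / 0 0 0 9 / 0 0 0 0 / 0 20 0 0
t=7: a0@(5,1) a1@(3,3) a2@(5,1) | pheromone: 0 0 0 0 / 0 0 0 0 / 0 0 0 0 / 0 0 0 10 / 0 0 0 0 / 0 23 0 0
t=8: a0@(5,1) a1@(3,3) a2@(5,1) | pheromone: 0 0 0 0 / 0 0 0 0 / 0 0 0 0 / 0 0 0 11 / 0 0 0 0 / 0 26 0 0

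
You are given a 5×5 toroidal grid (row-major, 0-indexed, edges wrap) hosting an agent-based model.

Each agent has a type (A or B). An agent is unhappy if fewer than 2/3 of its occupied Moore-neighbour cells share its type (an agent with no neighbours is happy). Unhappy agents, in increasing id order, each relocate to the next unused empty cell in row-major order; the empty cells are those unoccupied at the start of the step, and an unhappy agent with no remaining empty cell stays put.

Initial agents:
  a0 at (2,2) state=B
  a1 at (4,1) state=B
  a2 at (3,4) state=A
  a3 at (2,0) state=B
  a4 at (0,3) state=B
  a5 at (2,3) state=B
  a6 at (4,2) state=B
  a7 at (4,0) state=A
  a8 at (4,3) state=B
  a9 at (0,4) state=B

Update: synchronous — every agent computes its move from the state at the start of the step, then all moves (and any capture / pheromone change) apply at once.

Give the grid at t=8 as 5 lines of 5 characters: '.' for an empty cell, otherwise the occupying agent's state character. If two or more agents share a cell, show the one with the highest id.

t=1: a0@(2,2):B a1@(0,0):B a2@(0,1):A a3@(0,2):B a4@(0,3):B a5@(1,0):B a6@(4,2):B a7@(1,1):A a8@(4,3):B a9@(0,4):B
t=2: a0@(1,2):B a1@(1,3):B a2@(1,4):A a3@(2,0):B a4@(0,3):B a5@(2,1):B a6@(4,2):B a7@(2,3):A a8@(4,3):B a9@(0,4):B
t=3: a0@(1,2):B a1@(0,0):B a2@(0,1):A a3@(0,2):B a4@(0,3):B a5@(2,1):B a6@(4,2):B a7@(1,0):A a8@(4,3):B a9@(0,4):B
t=4: a0@(1,2):B a1@(1,1):B a2@(1,3):A a3@(0,2):B a4@(0,3):B a5@(1,4):B a6@(4,2):B a7@(2,0):A a8@(4,3):B a9@(0,4):B
t=5: a0@(1,2):B a1@(1,1):B a2@(0,0):A a3@(0,2):B a4@(0,3):B a5@(0,1):B a6@(4,2):B a7@(1,0):A a8@(4,3):B a9@(0,4):B
t=6: a0@(1,2):B a1@(1,3):B a2@(1,4):A a3@(0,2):B a4@(0,3):B a5@(0,1):B a6@(4,2):B a7@(2,0):A a8@(4,3):B a9@(2,1):B
t=7: a0@(1,2):B a1@(1,3):B a2@(0,0):A a3@(0,2):B a4@(0,3):B a5@(0,1):B a6@(4,2):B a7@(0,4):A a8@(4,3):B a9@(1,0):B
t=8: a0@(1,2):B a1@(1,3):B a2@(1,1):A a3@(0,2):B a4@(0,3):B a5@(0,1):B a6@(4,2):B a7@(1,4):A a8@(4,3):B a9@(2,0):B

.BBB.
.ABBA
B....
.....
..BB.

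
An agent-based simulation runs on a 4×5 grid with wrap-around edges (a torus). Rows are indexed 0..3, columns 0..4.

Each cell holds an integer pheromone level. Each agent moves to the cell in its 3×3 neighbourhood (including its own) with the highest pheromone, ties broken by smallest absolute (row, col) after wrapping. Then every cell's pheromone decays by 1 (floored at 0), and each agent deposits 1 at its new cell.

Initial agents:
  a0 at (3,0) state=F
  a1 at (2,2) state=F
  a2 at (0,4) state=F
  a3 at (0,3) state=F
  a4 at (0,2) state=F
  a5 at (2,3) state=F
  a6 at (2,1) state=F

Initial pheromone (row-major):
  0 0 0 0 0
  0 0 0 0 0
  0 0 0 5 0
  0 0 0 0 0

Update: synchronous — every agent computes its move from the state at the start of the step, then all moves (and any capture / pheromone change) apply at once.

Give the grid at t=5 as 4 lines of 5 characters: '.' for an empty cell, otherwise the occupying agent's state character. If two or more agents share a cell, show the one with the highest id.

F....
.....
...F.
.....

t=1: a0@(0,0) a1@(2,3) a2@(0,0) a3@(0,2) a4@(0,1) a5@(2,3) a6@(1,0) | pheromone: 2 1 1 0 0 / 1 0 0 0 0 / 0 0 0 6 0 / 0 0 0 0 0
t=2: a0@(0,0) a1@(2,3) a2@(0,0) a3@(0,1) a4@(0,0) a5@(2,3) a6@(0,0) | pheromone: 5 1 0 0 0 / 0 0 0 0 0 / 0 0 0 7 0 / 0 0 0 0 0
t=3: a0@(0,0) a1@(2,3) a2@(0,0) a3@(0,0) a4@(0,0) a5@(2,3) a6@(0,0) | pheromone: 9 0 0 0 0 / 0 0 0 0 0 / 0 0 0 8 0 / 0 0 0 0 0
t=4: a0@(0,0) a1@(2,3) a2@(0,0) a3@(0,0) a4@(0,0) a5@(2,3) a6@(0,0) | pheromone: 13 0 0 0 0 / 0 0 0 0 0 / 0 0 0 9 0 / 0 0 0 0 0
t=5: a0@(0,0) a1@(2,3) a2@(0,0) a3@(0,0) a4@(0,0) a5@(2,3) a6@(0,0) | pheromone: 17 0 0 0 0 / 0 0 0 0 0 / 0 0 0 10 0 / 0 0 0 0 0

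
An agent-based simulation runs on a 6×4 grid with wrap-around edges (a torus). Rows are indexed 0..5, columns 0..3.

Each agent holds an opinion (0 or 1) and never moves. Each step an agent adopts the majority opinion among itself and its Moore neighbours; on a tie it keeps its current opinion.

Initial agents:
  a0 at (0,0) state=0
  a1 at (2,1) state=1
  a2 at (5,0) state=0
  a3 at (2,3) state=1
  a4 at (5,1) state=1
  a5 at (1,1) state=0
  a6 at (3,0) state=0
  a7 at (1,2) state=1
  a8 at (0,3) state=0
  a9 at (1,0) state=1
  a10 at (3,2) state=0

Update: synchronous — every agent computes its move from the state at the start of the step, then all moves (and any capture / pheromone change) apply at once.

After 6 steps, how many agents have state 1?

7

t=1: a0@(0,0):0 a1@(2,1):1 a2@(5,0):0 a3@(2,3):1 a4@(5,1):0 a5@(1,1):1 a6@(3,0):1 a7@(1,2):1 a8@(0,3):0 a9@(1,0):1 a10@(3,2):1
t=2: (unchanged — steady state)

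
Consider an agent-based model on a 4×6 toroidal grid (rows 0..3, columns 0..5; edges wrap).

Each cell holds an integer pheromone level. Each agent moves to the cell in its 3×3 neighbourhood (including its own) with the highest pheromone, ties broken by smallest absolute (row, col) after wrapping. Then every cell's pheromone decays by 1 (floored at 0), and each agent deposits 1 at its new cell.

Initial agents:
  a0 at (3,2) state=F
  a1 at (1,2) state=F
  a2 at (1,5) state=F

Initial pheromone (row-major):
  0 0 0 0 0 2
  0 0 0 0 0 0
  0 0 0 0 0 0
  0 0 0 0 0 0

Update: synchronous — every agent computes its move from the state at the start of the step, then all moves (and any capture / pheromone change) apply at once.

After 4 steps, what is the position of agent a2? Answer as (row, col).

(0, 5)

t=1: a0@(0,1) a1@(0,1) a2@(0,5) | pheromone: 0 2 0 0 0 2 / 0 0 0 0 0 0 / 0 0 0 0 0 0 / 0 0 0 0 0 0
t=2: a0@(0,1) a1@(0,1) a2@(0,5) | pheromone: 0 3 0 0 0 2 / 0 0 0 0 0 0 / 0 0 0 0 0 0 / 0 0 0 0 0 0
t=3: a0@(0,1) a1@(0,1) a2@(0,5) | pheromone: 0 4 0 0 0 2 / 0 0 0 0 0 0 / 0 0 0 0 0 0 / 0 0 0 0 0 0
t=4: a0@(0,1) a1@(0,1) a2@(0,5) | pheromone: 0 5 0 0 0 2 / 0 0 0 0 0 0 / 0 0 0 0 0 0 / 0 0 0 0 0 0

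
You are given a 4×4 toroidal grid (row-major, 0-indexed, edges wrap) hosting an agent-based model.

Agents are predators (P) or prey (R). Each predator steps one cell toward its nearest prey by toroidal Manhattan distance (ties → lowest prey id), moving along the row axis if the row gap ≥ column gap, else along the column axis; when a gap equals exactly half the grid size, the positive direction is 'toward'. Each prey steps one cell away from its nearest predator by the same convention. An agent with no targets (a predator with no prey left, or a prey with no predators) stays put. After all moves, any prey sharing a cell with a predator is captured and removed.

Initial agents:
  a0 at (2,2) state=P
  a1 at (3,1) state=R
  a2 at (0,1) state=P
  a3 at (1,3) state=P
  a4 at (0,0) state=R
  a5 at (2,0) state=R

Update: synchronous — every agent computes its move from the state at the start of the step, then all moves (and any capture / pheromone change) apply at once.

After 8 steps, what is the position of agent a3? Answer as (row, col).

(0, 0)

t=1: a0@(3,2):P a1@(2,1):R a2@(3,1):P a3@(0,3):P a5@(2,3):R
t=2: a0@(2,2):P a1@(1,1):R a2@(2,1):P a3@(1,3):P
t=3: a0@(1,2):P a1@(0,1):R a2@(1,1):P a3@(1,0):P
t=4: a0@(0,2):P a1@(3,1):R a2@(0,1):P a3@(0,0):P
t=5: a0@(3,2):P a1@(2,1):R a2@(3,1):P a3@(3,0):P
t=6: a0@(2,2):P a1@(1,1):R a2@(2,1):P a3@(2,0):P
t=7: a0@(1,2):P a1@(0,1):R a2@(1,1):P a3@(1,0):P
t=8: a0@(0,2):P a1@(3,1):R a2@(0,1):P a3@(0,0):P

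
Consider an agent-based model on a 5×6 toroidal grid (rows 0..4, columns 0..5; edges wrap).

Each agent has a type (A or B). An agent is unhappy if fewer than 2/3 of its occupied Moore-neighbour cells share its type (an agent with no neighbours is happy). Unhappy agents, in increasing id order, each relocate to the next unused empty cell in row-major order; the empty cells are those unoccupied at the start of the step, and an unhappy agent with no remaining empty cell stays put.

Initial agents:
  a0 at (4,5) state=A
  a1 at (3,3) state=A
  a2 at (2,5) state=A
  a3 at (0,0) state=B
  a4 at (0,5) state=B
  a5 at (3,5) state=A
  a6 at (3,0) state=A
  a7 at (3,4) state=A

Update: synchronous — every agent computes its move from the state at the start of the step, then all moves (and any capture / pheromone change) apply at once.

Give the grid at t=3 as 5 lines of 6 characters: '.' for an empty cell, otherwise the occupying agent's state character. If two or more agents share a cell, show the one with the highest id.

A..BB.
......
.....A
A..AAA
......

t=1: a0@(0,1):A a1@(3,3):A a2@(2,5):A a3@(0,2):B a4@(0,3):B a5@(3,5):A a6@(3,0):A a7@(3,4):A
t=2: a0@(0,0):A a1@(3,3):A a2@(2,5):A a3@(0,4):B a4@(0,3):B a5@(3,5):A a6@(3,0):A a7@(3,4):A
t=3: (unchanged — steady state)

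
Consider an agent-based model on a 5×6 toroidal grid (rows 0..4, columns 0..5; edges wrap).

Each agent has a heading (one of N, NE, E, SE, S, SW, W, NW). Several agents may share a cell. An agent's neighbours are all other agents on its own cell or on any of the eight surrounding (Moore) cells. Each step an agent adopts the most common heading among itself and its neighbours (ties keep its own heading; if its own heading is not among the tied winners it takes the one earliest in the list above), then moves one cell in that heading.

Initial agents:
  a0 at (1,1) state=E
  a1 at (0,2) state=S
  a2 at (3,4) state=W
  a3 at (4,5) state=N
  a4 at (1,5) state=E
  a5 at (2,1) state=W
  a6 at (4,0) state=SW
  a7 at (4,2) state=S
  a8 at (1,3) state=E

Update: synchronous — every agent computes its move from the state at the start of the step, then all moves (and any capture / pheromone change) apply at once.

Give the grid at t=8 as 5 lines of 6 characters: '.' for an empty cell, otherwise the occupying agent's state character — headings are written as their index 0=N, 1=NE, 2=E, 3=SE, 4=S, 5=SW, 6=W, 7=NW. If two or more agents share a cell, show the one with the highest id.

t=1: a0@(1,2):E a1@(1,2):S a2@(3,3):W a3@(3,5):N a4@(1,0):E a5@(2,0):W a6@(0,5):SW a7@(0,2):S a8@(1,4):E
t=2: a0@(2,2):S a1@(2,2):S a2@(3,2):W a3@(2,5):N a4@(1,1):E a5@(2,5):W a6@(0,0):E a7@(1,2):S a8@(1,5):E
t=3: a0@(3,2):S a1@(3,2):S a2@(4,2):S a3@(1,5):N a4@(2,1):S a5@(2,4):W a6@(0,1):E a7@(2,2):S a8@(1,0):E
t=4: a0@(4,2):S a1@(4,2):S a2@(0,2):S a3@(0,5):N a4@(3,1):S a5@(2,3):W a6@(0,2):E a7@(3,2):S a8@(1,1):E
t=5: a0@(0,2):S a1@(0,2):S a2@(1,2):S a3@(4,5):N a4@(4,1):S a5@(2,2):W a6@(1,2):S a7@(4,2):S a8@(1,2):E
t=6: a0@(1,2):S a1@(1,2):S a2@(2,2):S a3@(3,5):N a4@(0,1):S a5@(3,2):S a6@(2,2):S a7@(0,2):S a8@(2,2):S
t=7: a0@(2,2):S a1@(2,2):S a2@(3,2):S a3@(2,5):N a4@(1,1):S a5@(4,2):S a6@(3,2):S a7@(1,2):S a8@(3,2):S
t=8: a0@(3,2):S a1@(3,2):S a2@(4,2):S a3@(1,5):N a4@(2,1):S a5@(0,2):S a6@(4,2):S a7@(2,2):S a8@(4,2):S

..4...
.....0
.44...
..4...
..4...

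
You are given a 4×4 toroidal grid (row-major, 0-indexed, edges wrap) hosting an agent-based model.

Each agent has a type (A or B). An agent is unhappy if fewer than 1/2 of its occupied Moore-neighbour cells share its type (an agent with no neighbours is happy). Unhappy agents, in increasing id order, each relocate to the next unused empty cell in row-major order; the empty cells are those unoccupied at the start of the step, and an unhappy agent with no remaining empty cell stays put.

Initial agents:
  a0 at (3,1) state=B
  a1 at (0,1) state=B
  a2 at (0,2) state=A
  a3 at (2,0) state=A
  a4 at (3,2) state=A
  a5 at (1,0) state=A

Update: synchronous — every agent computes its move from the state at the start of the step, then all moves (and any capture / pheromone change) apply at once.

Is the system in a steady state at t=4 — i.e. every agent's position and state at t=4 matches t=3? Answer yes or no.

t=1: a0@(0,0):B a1@(0,3):B a2@(1,1):A a3@(2,0):A a4@(1,2):A a5@(1,0):A
t=2: a0@(0,1):B a1@(0,2):B a2@(1,1):A a3@(2,0):A a4@(1,2):A a5@(1,0):A
t=3: a0@(0,0):B a1@(0,3):B a2@(1,1):A a3@(2,0):A a4@(1,3):A a5@(1,0):A
t=4: a0@(0,1):B a1@(0,2):B a2@(1,1):A a3@(2,0):A a4@(1,3):A a5@(1,0):A

no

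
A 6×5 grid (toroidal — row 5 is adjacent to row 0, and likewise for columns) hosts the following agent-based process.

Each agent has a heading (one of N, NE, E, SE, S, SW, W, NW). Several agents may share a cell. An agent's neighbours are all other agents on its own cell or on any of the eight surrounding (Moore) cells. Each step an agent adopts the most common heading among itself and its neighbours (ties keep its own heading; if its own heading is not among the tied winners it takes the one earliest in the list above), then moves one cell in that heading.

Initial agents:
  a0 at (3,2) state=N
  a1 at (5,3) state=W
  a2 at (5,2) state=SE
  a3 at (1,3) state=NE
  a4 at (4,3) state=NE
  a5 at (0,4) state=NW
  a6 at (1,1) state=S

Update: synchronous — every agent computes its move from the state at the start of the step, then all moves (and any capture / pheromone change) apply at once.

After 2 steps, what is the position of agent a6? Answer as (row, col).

(3, 1)

t=1: a0@(2,2):N a1@(5,2):W a2@(0,3):SE a3@(0,4):NE a4@(3,4):NE a5@(5,3):NW a6@(2,1):S
t=2: a0@(1,2):N a1@(5,1):W a2@(1,4):SE a3@(5,0):NE a4@(2,0):NE a5@(4,2):NW a6@(3,1):S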